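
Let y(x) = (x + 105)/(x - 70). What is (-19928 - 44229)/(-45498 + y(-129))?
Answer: 12767243/9054078 ≈ 1.4101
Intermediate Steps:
y(x) = (105 + x)/(-70 + x)
(-19928 - 44229)/(-45498 + y(-129)) = (-19928 - 44229)/(-45498 + (105 - 129)/(-70 - 129)) = -64157/(-45498 - 24/(-199)) = -64157/(-45498 - 1/199*(-24)) = -64157/(-45498 + 24/199) = -64157/(-9054078/199) = -64157*(-199/9054078) = 12767243/9054078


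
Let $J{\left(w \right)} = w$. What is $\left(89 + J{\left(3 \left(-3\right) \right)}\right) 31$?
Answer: $2480$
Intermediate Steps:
$\left(89 + J{\left(3 \left(-3\right) \right)}\right) 31 = \left(89 + 3 \left(-3\right)\right) 31 = \left(89 - 9\right) 31 = 80 \cdot 31 = 2480$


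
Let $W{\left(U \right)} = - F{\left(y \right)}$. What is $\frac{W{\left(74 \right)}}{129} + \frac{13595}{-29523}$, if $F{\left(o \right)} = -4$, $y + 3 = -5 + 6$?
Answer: $- \frac{545221}{1269489} \approx -0.42948$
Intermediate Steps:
$y = -2$ ($y = -3 + \left(-5 + 6\right) = -3 + 1 = -2$)
$W{\left(U \right)} = 4$ ($W{\left(U \right)} = \left(-1\right) \left(-4\right) = 4$)
$\frac{W{\left(74 \right)}}{129} + \frac{13595}{-29523} = \frac{4}{129} + \frac{13595}{-29523} = 4 \cdot \frac{1}{129} + 13595 \left(- \frac{1}{29523}\right) = \frac{4}{129} - \frac{13595}{29523} = - \frac{545221}{1269489}$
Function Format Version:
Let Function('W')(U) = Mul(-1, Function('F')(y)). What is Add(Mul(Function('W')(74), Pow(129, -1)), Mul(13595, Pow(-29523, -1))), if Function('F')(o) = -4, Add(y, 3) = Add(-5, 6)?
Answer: Rational(-545221, 1269489) ≈ -0.42948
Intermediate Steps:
y = -2 (y = Add(-3, Add(-5, 6)) = Add(-3, 1) = -2)
Function('W')(U) = 4 (Function('W')(U) = Mul(-1, -4) = 4)
Add(Mul(Function('W')(74), Pow(129, -1)), Mul(13595, Pow(-29523, -1))) = Add(Mul(4, Pow(129, -1)), Mul(13595, Pow(-29523, -1))) = Add(Mul(4, Rational(1, 129)), Mul(13595, Rational(-1, 29523))) = Add(Rational(4, 129), Rational(-13595, 29523)) = Rational(-545221, 1269489)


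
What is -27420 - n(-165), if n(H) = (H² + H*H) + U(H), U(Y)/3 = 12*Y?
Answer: -75930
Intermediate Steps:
U(Y) = 36*Y (U(Y) = 3*(12*Y) = 36*Y)
n(H) = 2*H² + 36*H (n(H) = (H² + H*H) + 36*H = (H² + H²) + 36*H = 2*H² + 36*H)
-27420 - n(-165) = -27420 - 2*(-165)*(18 - 165) = -27420 - 2*(-165)*(-147) = -27420 - 1*48510 = -27420 - 48510 = -75930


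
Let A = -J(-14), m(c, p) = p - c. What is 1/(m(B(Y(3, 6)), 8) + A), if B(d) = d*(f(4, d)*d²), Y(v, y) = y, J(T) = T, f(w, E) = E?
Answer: -1/1274 ≈ -0.00078493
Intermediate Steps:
B(d) = d⁴ (B(d) = d*(d*d²) = d*d³ = d⁴)
A = 14 (A = -1*(-14) = 14)
1/(m(B(Y(3, 6)), 8) + A) = 1/((8 - 1*6⁴) + 14) = 1/((8 - 1*1296) + 14) = 1/((8 - 1296) + 14) = 1/(-1288 + 14) = 1/(-1274) = -1/1274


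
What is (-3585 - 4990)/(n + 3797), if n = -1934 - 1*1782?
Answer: -8575/81 ≈ -105.86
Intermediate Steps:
n = -3716 (n = -1934 - 1782 = -3716)
(-3585 - 4990)/(n + 3797) = (-3585 - 4990)/(-3716 + 3797) = -8575/81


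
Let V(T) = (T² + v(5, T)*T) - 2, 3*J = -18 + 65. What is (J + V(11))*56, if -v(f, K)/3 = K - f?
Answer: -10640/3 ≈ -3546.7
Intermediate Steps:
J = 47/3 (J = (-18 + 65)/3 = (⅓)*47 = 47/3 ≈ 15.667)
v(f, K) = -3*K + 3*f (v(f, K) = -3*(K - f) = -3*K + 3*f)
V(T) = -2 + T² + T*(15 - 3*T) (V(T) = (T² + (-3*T + 3*5)*T) - 2 = (T² + (-3*T + 15)*T) - 2 = (T² + (15 - 3*T)*T) - 2 = (T² + T*(15 - 3*T)) - 2 = -2 + T² + T*(15 - 3*T))
(J + V(11))*56 = (47/3 + (-2 - 2*11² + 15*11))*56 = (47/3 + (-2 - 2*121 + 165))*56 = (47/3 + (-2 - 242 + 165))*56 = (47/3 - 79)*56 = -190/3*56 = -10640/3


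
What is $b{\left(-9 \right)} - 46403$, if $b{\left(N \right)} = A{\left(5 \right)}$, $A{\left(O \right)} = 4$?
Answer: $-46399$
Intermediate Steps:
$b{\left(N \right)} = 4$
$b{\left(-9 \right)} - 46403 = 4 - 46403 = -46399$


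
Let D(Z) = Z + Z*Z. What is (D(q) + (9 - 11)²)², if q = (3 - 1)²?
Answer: 576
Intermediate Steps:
q = 4 (q = 2² = 4)
D(Z) = Z + Z²
(D(q) + (9 - 11)²)² = (4*(1 + 4) + (9 - 11)²)² = (4*5 + (-2)²)² = (20 + 4)² = 24² = 576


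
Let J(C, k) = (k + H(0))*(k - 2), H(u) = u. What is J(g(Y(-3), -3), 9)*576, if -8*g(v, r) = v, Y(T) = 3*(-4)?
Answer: 36288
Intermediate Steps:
Y(T) = -12
g(v, r) = -v/8
J(C, k) = k*(-2 + k) (J(C, k) = (k + 0)*(k - 2) = k*(-2 + k))
J(g(Y(-3), -3), 9)*576 = (9*(-2 + 9))*576 = (9*7)*576 = 63*576 = 36288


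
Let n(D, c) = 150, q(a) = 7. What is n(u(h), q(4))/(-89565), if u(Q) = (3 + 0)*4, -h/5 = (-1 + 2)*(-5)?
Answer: -10/5971 ≈ -0.0016748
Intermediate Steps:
h = 25 (h = -5*(-1 + 2)*(-5) = -5*(-5) = 25)
u(Q) = 12 (u(Q) = 3*4 = 12)
n(u(h), q(4))/(-89565) = 150/(-89565) = 150*(-1/89565) = -10/5971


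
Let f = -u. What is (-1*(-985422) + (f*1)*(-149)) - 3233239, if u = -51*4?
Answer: -2278213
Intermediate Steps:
u = -204
f = 204 (f = -1*(-204) = 204)
(-1*(-985422) + (f*1)*(-149)) - 3233239 = (-1*(-985422) + (204*1)*(-149)) - 3233239 = (985422 + 204*(-149)) - 3233239 = (985422 - 30396) - 3233239 = 955026 - 3233239 = -2278213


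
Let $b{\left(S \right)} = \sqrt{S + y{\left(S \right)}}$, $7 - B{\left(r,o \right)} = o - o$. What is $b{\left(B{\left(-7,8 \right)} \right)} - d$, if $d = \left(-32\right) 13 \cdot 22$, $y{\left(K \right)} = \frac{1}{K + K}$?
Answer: $9152 + \frac{3 \sqrt{154}}{14} \approx 9154.7$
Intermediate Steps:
$y{\left(K \right)} = \frac{1}{2 K}$
$B{\left(r,o \right)} = 7$ ($B{\left(r,o \right)} = 7 - \left(o - o\right) = 7 - 0 = 7 + 0 = 7$)
$b{\left(S \right)} = \sqrt{S + \frac{1}{2 S}}$
$d = -9152$ ($d = \left(-416\right) 22 = -9152$)
$b{\left(B{\left(-7,8 \right)} \right)} - d = \frac{\sqrt{\frac{2}{7} + 4 \cdot 7}}{2} - -9152 = \frac{\sqrt{2 \cdot \frac{1}{7} + 28}}{2} + 9152 = \frac{\sqrt{\frac{2}{7} + 28}}{2} + 9152 = \frac{\sqrt{\frac{198}{7}}}{2} + 9152 = \frac{\frac{3}{7} \sqrt{154}}{2} + 9152 = \frac{3 \sqrt{154}}{14} + 9152 = 9152 + \frac{3 \sqrt{154}}{14}$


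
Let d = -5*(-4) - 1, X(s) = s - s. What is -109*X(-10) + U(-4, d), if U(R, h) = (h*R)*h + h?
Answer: -1425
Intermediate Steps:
X(s) = 0
d = 19 (d = 20 - 1 = 19)
U(R, h) = h + R*h**2 (U(R, h) = (R*h)*h + h = R*h**2 + h = h + R*h**2)
-109*X(-10) + U(-4, d) = -109*0 + 19*(1 - 4*19) = 0 + 19*(1 - 76) = 0 + 19*(-75) = 0 - 1425 = -1425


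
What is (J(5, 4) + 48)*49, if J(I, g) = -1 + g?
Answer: 2499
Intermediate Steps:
(J(5, 4) + 48)*49 = ((-1 + 4) + 48)*49 = (3 + 48)*49 = 51*49 = 2499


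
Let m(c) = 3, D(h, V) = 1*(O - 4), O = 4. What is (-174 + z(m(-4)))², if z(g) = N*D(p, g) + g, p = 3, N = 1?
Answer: 29241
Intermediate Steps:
D(h, V) = 0 (D(h, V) = 1*(4 - 4) = 1*0 = 0)
z(g) = g (z(g) = 1*0 + g = 0 + g = g)
(-174 + z(m(-4)))² = (-174 + 3)² = (-171)² = 29241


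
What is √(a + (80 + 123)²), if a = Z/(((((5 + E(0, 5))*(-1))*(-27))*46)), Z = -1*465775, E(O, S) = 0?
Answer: √7050202374/414 ≈ 202.82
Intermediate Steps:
Z = -465775
a = -93155/1242 (a = -465775*1/(1242*(5 + 0)) = -465775/(((5*(-1))*(-27))*46) = -465775/(-5*(-27)*46) = -465775/(135*46) = -465775/6210 = -465775*1/6210 = -93155/1242 ≈ -75.004)
√(a + (80 + 123)²) = √(-93155/1242 + (80 + 123)²) = √(-93155/1242 + 203²) = √(-93155/1242 + 41209) = √(51088423/1242) = √7050202374/414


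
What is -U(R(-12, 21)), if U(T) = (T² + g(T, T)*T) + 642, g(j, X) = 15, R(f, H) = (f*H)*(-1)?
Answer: -67926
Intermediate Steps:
R(f, H) = -H*f (R(f, H) = (H*f)*(-1) = -H*f)
U(T) = 642 + T² + 15*T (U(T) = (T² + 15*T) + 642 = 642 + T² + 15*T)
-U(R(-12, 21)) = -(642 + (-1*21*(-12))² + 15*(-1*21*(-12))) = -(642 + 252² + 15*252) = -(642 + 63504 + 3780) = -1*67926 = -67926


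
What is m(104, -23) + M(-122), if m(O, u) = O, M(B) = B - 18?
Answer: -36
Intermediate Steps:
M(B) = -18 + B
m(104, -23) + M(-122) = 104 + (-18 - 122) = 104 - 140 = -36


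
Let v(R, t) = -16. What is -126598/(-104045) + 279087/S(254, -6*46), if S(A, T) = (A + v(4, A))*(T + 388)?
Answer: 32412203203/2773423520 ≈ 11.687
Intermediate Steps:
S(A, T) = (-16 + A)*(388 + T) (S(A, T) = (A - 16)*(T + 388) = (-16 + A)*(388 + T))
-126598/(-104045) + 279087/S(254, -6*46) = -126598/(-104045) + 279087/(-6208 - (-96)*46 + 388*254 + 254*(-6*46)) = -126598*(-1/104045) + 279087/(-6208 - 16*(-276) + 98552 + 254*(-276)) = 126598/104045 + 279087/(-6208 + 4416 + 98552 - 70104) = 126598/104045 + 279087/26656 = 32412203203/2773423520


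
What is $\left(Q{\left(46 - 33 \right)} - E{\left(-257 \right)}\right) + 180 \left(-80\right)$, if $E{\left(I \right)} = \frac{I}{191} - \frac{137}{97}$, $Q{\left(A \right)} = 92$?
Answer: $- \frac{265033220}{18527} \approx -14305.0$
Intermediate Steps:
$E{\left(I \right)} = - \frac{137}{97} + \frac{I}{191}$ ($E{\left(I \right)} = I \frac{1}{191} - \frac{137}{97} = \frac{I}{191} - \frac{137}{97} = - \frac{137}{97} + \frac{I}{191}$)
$\left(Q{\left(46 - 33 \right)} - E{\left(-257 \right)}\right) + 180 \left(-80\right) = \left(92 - \left(- \frac{137}{97} + \frac{1}{191} \left(-257\right)\right)\right) + 180 \left(-80\right) = \left(92 - \left(- \frac{137}{97} - \frac{257}{191}\right)\right) - 14400 = \left(92 - - \frac{51096}{18527}\right) - 14400 = \left(92 + \frac{51096}{18527}\right) - 14400 = \frac{1755580}{18527} - 14400 = - \frac{265033220}{18527}$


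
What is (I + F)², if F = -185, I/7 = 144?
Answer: 677329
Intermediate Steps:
I = 1008 (I = 7*144 = 1008)
(I + F)² = (1008 - 185)² = 823² = 677329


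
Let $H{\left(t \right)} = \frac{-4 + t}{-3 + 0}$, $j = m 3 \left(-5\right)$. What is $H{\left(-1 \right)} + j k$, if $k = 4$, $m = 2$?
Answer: $- \frac{355}{3} \approx -118.33$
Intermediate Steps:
$j = -30$ ($j = 2 \cdot 3 \left(-5\right) = 6 \left(-5\right) = -30$)
$H{\left(t \right)} = \frac{4}{3} - \frac{t}{3}$ ($H{\left(t \right)} = \frac{-4 + t}{-3} = \left(-4 + t\right) \left(- \frac{1}{3}\right) = \frac{4}{3} - \frac{t}{3}$)
$H{\left(-1 \right)} + j k = \left(\frac{4}{3} - - \frac{1}{3}\right) - 120 = \left(\frac{4}{3} + \frac{1}{3}\right) - 120 = \frac{5}{3} - 120 = - \frac{355}{3}$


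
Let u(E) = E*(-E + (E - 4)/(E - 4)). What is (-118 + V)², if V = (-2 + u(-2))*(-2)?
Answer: 10404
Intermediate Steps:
u(E) = E*(1 - E) (u(E) = E*(-E + (-4 + E)/(-4 + E)) = E*(-E + 1) = E*(1 - E))
V = 16 (V = (-2 - 2*(1 - 1*(-2)))*(-2) = (-2 - 2*(1 + 2))*(-2) = (-2 - 2*3)*(-2) = (-2 - 6)*(-2) = -8*(-2) = 16)
(-118 + V)² = (-118 + 16)² = (-102)² = 10404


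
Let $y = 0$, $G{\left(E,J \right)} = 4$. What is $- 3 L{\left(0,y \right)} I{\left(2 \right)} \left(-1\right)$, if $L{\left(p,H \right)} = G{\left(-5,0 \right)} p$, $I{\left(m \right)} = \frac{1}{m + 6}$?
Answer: $0$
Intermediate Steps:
$I{\left(m \right)} = \frac{1}{6 + m}$
$L{\left(p,H \right)} = 4 p$
$- 3 L{\left(0,y \right)} I{\left(2 \right)} \left(-1\right) = - 3 \frac{4 \cdot 0}{6 + 2} \left(-1\right) = - 3 \cdot \frac{0}{8} \left(-1\right) = - 3 \cdot 0 \cdot \frac{1}{8} \left(-1\right) = - 3 \cdot 0 \left(-1\right) = \left(-3\right) 0 = 0$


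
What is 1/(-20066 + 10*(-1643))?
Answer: -1/36496 ≈ -2.7400e-5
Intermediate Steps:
1/(-20066 + 10*(-1643)) = 1/(-20066 - 16430) = 1/(-36496) = -1/36496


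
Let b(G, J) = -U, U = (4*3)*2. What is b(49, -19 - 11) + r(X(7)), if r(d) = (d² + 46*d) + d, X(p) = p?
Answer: 354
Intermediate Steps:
U = 24 (U = 12*2 = 24)
r(d) = d² + 47*d
b(G, J) = -24 (b(G, J) = -1*24 = -24)
b(49, -19 - 11) + r(X(7)) = -24 + 7*(47 + 7) = -24 + 7*54 = -24 + 378 = 354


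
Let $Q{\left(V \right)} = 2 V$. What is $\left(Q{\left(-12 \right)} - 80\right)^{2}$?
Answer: $10816$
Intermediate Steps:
$\left(Q{\left(-12 \right)} - 80\right)^{2} = \left(2 \left(-12\right) - 80\right)^{2} = \left(-24 - 80\right)^{2} = \left(-104\right)^{2} = 10816$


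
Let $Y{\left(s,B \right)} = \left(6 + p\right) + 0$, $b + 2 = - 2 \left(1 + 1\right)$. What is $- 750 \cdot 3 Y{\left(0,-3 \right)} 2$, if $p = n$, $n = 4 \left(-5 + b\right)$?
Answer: $171000$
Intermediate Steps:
$b = -6$ ($b = -2 - 2 \left(1 + 1\right) = -2 - 4 = -6$)
$n = -44$ ($n = 4 \left(-5 - 6\right) = 4 \left(-11\right) = -44$)
$p = -44$
$Y{\left(s,B \right)} = -38$ ($Y{\left(s,B \right)} = \left(6 - 44\right) + 0 = -38 + 0 = -38$)
$- 750 \cdot 3 Y{\left(0,-3 \right)} 2 = - 750 \cdot 3 \left(-38\right) 2 = - 750 \left(\left(-114\right) 2\right) = \left(-750\right) \left(-228\right) = 171000$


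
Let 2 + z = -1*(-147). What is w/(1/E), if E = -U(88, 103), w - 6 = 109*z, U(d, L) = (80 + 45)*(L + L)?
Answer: -407133250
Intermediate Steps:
U(d, L) = 250*L (U(d, L) = 125*(2*L) = 250*L)
z = 145 (z = -2 - 1*(-147) = -2 + 147 = 145)
w = 15811 (w = 6 + 109*145 = 6 + 15805 = 15811)
E = -25750 (E = -250*103 = -1*25750 = -25750)
w/(1/E) = 15811/(1/(-25750)) = 15811/(-1/25750) = 15811*(-25750) = -407133250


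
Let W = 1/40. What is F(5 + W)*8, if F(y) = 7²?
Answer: 392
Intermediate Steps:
W = 1/40 ≈ 0.025000
F(y) = 49
F(5 + W)*8 = 49*8 = 392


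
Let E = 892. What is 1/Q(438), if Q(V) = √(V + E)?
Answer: √1330/1330 ≈ 0.027420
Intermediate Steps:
Q(V) = √(892 + V) (Q(V) = √(V + 892) = √(892 + V))
1/Q(438) = 1/(√(892 + 438)) = 1/(√1330) = √1330/1330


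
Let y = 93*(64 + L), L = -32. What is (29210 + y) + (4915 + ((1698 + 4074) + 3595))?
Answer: 46468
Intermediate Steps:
y = 2976 (y = 93*(64 - 32) = 93*32 = 2976)
(29210 + y) + (4915 + ((1698 + 4074) + 3595)) = (29210 + 2976) + (4915 + ((1698 + 4074) + 3595)) = 32186 + (4915 + (5772 + 3595)) = 32186 + (4915 + 9367) = 32186 + 14282 = 46468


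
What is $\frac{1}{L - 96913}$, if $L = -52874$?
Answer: $- \frac{1}{149787} \approx -6.6761 \cdot 10^{-6}$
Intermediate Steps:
$\frac{1}{L - 96913} = \frac{1}{-52874 - 96913} = \frac{1}{-149787} = - \frac{1}{149787}$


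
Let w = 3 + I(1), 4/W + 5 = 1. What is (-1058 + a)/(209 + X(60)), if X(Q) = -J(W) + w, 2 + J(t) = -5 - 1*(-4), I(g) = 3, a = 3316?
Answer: 1129/109 ≈ 10.358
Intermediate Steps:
W = -1 (W = 4/(-5 + 1) = 4/(-4) = 4*(-1/4) = -1)
w = 6 (w = 3 + 3 = 6)
J(t) = -3 (J(t) = -2 + (-5 - 1*(-4)) = -2 + (-5 + 4) = -2 - 1 = -3)
X(Q) = 9 (X(Q) = -1*(-3) + 6 = 3 + 6 = 9)
(-1058 + a)/(209 + X(60)) = (-1058 + 3316)/(209 + 9) = 2258/218 = 2258*(1/218) = 1129/109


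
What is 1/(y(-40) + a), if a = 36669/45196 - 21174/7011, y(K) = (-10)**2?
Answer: 105623052/10329007285 ≈ 0.010226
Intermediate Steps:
y(K) = 100
a = -233297915/105623052 (a = 36669*(1/45196) - 21174*1/7011 = 36669/45196 - 7058/2337 = -233297915/105623052 ≈ -2.2088)
1/(y(-40) + a) = 1/(100 - 233297915/105623052) = 1/(10329007285/105623052) = 105623052/10329007285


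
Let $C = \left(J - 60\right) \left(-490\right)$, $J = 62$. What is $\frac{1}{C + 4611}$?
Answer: $\frac{1}{3631} \approx 0.00027541$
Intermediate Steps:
$C = -980$ ($C = \left(62 - 60\right) \left(-490\right) = 2 \left(-490\right) = -980$)
$\frac{1}{C + 4611} = \frac{1}{-980 + 4611} = \frac{1}{3631}$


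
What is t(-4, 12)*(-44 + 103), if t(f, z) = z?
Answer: 708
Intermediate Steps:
t(-4, 12)*(-44 + 103) = 12*(-44 + 103) = 12*59 = 708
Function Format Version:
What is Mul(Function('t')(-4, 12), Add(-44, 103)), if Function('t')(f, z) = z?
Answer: 708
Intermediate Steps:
Mul(Function('t')(-4, 12), Add(-44, 103)) = Mul(12, Add(-44, 103)) = Mul(12, 59) = 708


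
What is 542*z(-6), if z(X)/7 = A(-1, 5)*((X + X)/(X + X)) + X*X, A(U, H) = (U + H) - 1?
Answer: 147966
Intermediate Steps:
A(U, H) = -1 + H + U (A(U, H) = (H + U) - 1 = -1 + H + U)
z(X) = 21 + 7*X² (z(X) = 7*((-1 + 5 - 1)*((X + X)/(X + X)) + X*X) = 7*(3*((2*X)/((2*X))) + X²) = 7*(3*((2*X)*(1/(2*X))) + X²) = 7*(3*1 + X²) = 7*(3 + X²) = 21 + 7*X²)
542*z(-6) = 542*(21 + 7*(-6)²) = 542*(21 + 7*36) = 542*(21 + 252) = 542*273 = 147966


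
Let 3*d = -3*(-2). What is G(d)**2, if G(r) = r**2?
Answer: 16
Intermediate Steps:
d = 2 (d = (-3*(-2))/3 = (1/3)*6 = 2)
G(d)**2 = (2**2)**2 = 4**2 = 16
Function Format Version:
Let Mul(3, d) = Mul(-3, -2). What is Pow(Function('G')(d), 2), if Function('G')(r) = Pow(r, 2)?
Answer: 16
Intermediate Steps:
d = 2 (d = Mul(Rational(1, 3), Mul(-3, -2)) = Mul(Rational(1, 3), 6) = 2)
Pow(Function('G')(d), 2) = Pow(Pow(2, 2), 2) = Pow(4, 2) = 16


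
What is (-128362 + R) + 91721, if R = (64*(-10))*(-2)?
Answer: -35361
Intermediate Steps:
R = 1280 (R = -640*(-2) = 1280)
(-128362 + R) + 91721 = (-128362 + 1280) + 91721 = -127082 + 91721 = -35361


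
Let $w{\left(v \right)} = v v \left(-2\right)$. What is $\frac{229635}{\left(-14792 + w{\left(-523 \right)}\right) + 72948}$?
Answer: $- \frac{229635}{488902} \approx -0.4697$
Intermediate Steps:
$w{\left(v \right)} = - 2 v^{2}$ ($w{\left(v \right)} = v^{2} \left(-2\right) = - 2 v^{2}$)
$\frac{229635}{\left(-14792 + w{\left(-523 \right)}\right) + 72948} = \frac{229635}{\left(-14792 - 2 \left(-523\right)^{2}\right) + 72948} = \frac{229635}{\left(-14792 - 547058\right) + 72948} = \frac{229635}{-561850 + 72948} = \frac{229635}{-488902} = 229635 \left(- \frac{1}{488902}\right) = - \frac{229635}{488902}$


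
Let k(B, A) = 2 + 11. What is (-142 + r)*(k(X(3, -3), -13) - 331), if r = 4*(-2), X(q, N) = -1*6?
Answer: 47700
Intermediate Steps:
X(q, N) = -6
k(B, A) = 13
r = -8
(-142 + r)*(k(X(3, -3), -13) - 331) = (-142 - 8)*(13 - 331) = -150*(-318) = 47700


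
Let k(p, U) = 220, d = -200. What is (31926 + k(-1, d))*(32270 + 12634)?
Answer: 1443483984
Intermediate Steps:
(31926 + k(-1, d))*(32270 + 12634) = (31926 + 220)*(32270 + 12634) = 32146*44904 = 1443483984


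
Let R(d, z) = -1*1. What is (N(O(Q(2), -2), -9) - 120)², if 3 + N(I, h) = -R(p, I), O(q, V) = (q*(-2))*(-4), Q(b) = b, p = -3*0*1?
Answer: 14884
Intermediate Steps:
p = 0 (p = 0*1 = 0)
R(d, z) = -1
O(q, V) = 8*q (O(q, V) = -2*q*(-4) = 8*q)
N(I, h) = -2 (N(I, h) = -3 - 1*(-1) = -3 + 1 = -2)
(N(O(Q(2), -2), -9) - 120)² = (-2 - 120)² = (-122)² = 14884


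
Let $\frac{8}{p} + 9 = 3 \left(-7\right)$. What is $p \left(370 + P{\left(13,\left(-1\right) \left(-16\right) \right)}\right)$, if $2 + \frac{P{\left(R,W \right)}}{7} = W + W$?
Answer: $- \frac{464}{3} \approx -154.67$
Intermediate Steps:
$P{\left(R,W \right)} = -14 + 14 W$ ($P{\left(R,W \right)} = -14 + 7 \left(W + W\right) = -14 + 7 \cdot 2 W = -14 + 14 W$)
$p = - \frac{4}{15}$ ($p = \frac{8}{-9 + 3 \left(-7\right)} = \frac{8}{-9 - 21} = \frac{8}{-30} = 8 \left(- \frac{1}{30}\right) = - \frac{4}{15} \approx -0.26667$)
$p \left(370 + P{\left(13,\left(-1\right) \left(-16\right) \right)}\right) = - \frac{4 \left(370 - \left(14 - 14 \left(\left(-1\right) \left(-16\right)\right)\right)\right)}{15} = - \frac{4 \left(370 + \left(-14 + 14 \cdot 16\right)\right)}{15} = - \frac{4 \left(370 + \left(-14 + 224\right)\right)}{15} = - \frac{4 \left(370 + 210\right)}{15} = \left(- \frac{4}{15}\right) 580 = - \frac{464}{3}$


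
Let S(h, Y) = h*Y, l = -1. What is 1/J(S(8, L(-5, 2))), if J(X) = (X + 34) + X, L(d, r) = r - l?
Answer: 1/82 ≈ 0.012195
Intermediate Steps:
L(d, r) = 1 + r (L(d, r) = r - 1*(-1) = r + 1 = 1 + r)
S(h, Y) = Y*h
J(X) = 34 + 2*X (J(X) = (34 + X) + X = 34 + 2*X)
1/J(S(8, L(-5, 2))) = 1/(34 + 2*((1 + 2)*8)) = 1/(34 + 2*(3*8)) = 1/(34 + 2*24) = 1/(34 + 48) = 1/82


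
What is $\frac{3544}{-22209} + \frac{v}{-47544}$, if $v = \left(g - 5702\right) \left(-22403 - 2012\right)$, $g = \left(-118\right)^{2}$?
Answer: $\frac{743011508539}{175984116} \approx 4222.0$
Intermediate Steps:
$g = 13924$
$v = -200740130$ ($v = \left(13924 - 5702\right) \left(-22403 - 2012\right) = 8222 \left(-24415\right) = -200740130$)
$\frac{3544}{-22209} + \frac{v}{-47544} = \frac{3544}{-22209} - \frac{200740130}{-47544} = 3544 \left(- \frac{1}{22209}\right) - - \frac{100370065}{23772} = - \frac{3544}{22209} + \frac{100370065}{23772} = \frac{743011508539}{175984116}$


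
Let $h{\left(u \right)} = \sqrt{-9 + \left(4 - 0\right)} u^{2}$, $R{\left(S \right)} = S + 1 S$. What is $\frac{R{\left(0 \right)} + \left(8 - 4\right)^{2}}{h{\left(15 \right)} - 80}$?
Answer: $- \frac{256}{51905} - \frac{144 i \sqrt{5}}{10381} \approx -0.0049321 - 0.031018 i$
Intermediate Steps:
$R{\left(S \right)} = 2 S$ ($R{\left(S \right)} = S + S = 2 S$)
$h{\left(u \right)} = i \sqrt{5} u^{2}$ ($h{\left(u \right)} = \sqrt{-9 + \left(4 + 0\right)} u^{2} = \sqrt{-9 + 4} u^{2} = \sqrt{-5} u^{2} = i \sqrt{5} u^{2}$)
$\frac{R{\left(0 \right)} + \left(8 - 4\right)^{2}}{h{\left(15 \right)} - 80} = \frac{2 \cdot 0 + \left(8 - 4\right)^{2}}{i \sqrt{5} \cdot 15^{2} - 80} = \frac{0 + 4^{2}}{i \sqrt{5} \cdot 225 - 80} = \frac{0 + 16}{225 i \sqrt{5} - 80} = \frac{16}{-80 + 225 i \sqrt{5}}$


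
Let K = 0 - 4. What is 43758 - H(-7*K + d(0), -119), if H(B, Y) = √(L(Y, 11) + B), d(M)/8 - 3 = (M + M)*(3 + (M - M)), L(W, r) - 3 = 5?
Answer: 43758 - 2*√15 ≈ 43750.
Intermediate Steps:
L(W, r) = 8 (L(W, r) = 3 + 5 = 8)
K = -4
d(M) = 24 + 48*M (d(M) = 24 + 8*((M + M)*(3 + (M - M))) = 24 + 8*((2*M)*(3 + 0)) = 24 + 8*((2*M)*3) = 24 + 8*(6*M) = 24 + 48*M)
H(B, Y) = √(8 + B)
43758 - H(-7*K + d(0), -119) = 43758 - √(8 + (-7*(-4) + (24 + 48*0))) = 43758 - √(8 + (28 + (24 + 0))) = 43758 - √(8 + (28 + 24)) = 43758 - √(8 + 52) = 43758 - √60 = 43758 - 2*√15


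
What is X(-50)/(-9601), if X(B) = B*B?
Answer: -2500/9601 ≈ -0.26039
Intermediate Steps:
X(B) = B**2
X(-50)/(-9601) = (-50)**2/(-9601) = 2500*(-1/9601) = -2500/9601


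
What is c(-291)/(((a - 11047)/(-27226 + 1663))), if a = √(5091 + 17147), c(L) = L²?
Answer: 23913445351941/122013971 + 2164700403*√22238/122013971 ≈ 1.9864e+5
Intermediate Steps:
a = √22238 ≈ 149.12
c(-291)/(((a - 11047)/(-27226 + 1663))) = (-291)²/(((√22238 - 11047)/(-27226 + 1663))) = 84681/(((-11047 + √22238)/(-25563))) = 84681/(((-11047 + √22238)*(-1/25563))) = 84681/(11047/25563 - √22238/25563)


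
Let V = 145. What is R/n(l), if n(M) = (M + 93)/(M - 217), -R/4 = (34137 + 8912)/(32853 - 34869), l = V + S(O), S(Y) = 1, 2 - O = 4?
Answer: -3056479/120456 ≈ -25.374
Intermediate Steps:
O = -2 (O = 2 - 1*4 = 2 - 4 = -2)
l = 146 (l = 145 + 1 = 146)
R = 43049/504 (R = -4*(34137 + 8912)/(32853 - 34869) = -172196/(-2016) = -172196*(-1)/2016 = -4*(-43049/2016) = 43049/504 ≈ 85.415)
n(M) = (93 + M)/(-217 + M)
R/n(l) = 43049/(504*(((93 + 146)/(-217 + 146)))) = 43049/(504*((239/(-71)))) = 43049/(504*((-1/71*239))) = 43049/(504*(-239/71)) = (43049/504)*(-71/239) = -3056479/120456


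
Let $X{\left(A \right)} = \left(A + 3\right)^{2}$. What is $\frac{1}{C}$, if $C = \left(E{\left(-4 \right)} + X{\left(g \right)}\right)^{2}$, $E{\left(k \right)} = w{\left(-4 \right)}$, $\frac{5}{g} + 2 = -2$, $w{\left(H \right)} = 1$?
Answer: $\frac{256}{4225} \approx 0.060592$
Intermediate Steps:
$g = - \frac{5}{4}$ ($g = \frac{5}{-2 - 2} = \frac{5}{-4} = 5 \left(- \frac{1}{4}\right) = - \frac{5}{4} \approx -1.25$)
$E{\left(k \right)} = 1$
$X{\left(A \right)} = \left(3 + A\right)^{2}$
$C = \frac{4225}{256}$ ($C = \left(1 + \left(3 - \frac{5}{4}\right)^{2}\right)^{2} = \left(1 + \left(\frac{7}{4}\right)^{2}\right)^{2} = \left(1 + \frac{49}{16}\right)^{2} = \left(\frac{65}{16}\right)^{2} = \frac{4225}{256} \approx 16.504$)
$\frac{1}{C} = \frac{1}{\frac{4225}{256}} = \frac{256}{4225}$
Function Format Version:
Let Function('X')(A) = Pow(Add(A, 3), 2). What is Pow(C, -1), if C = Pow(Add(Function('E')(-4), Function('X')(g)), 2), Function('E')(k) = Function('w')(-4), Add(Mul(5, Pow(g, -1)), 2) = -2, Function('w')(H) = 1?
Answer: Rational(256, 4225) ≈ 0.060592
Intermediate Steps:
g = Rational(-5, 4) (g = Mul(5, Pow(Add(-2, -2), -1)) = Mul(5, Pow(-4, -1)) = Mul(5, Rational(-1, 4)) = Rational(-5, 4) ≈ -1.2500)
Function('E')(k) = 1
Function('X')(A) = Pow(Add(3, A), 2)
C = Rational(4225, 256) (C = Pow(Add(1, Pow(Add(3, Rational(-5, 4)), 2)), 2) = Pow(Add(1, Pow(Rational(7, 4), 2)), 2) = Pow(Add(1, Rational(49, 16)), 2) = Pow(Rational(65, 16), 2) = Rational(4225, 256) ≈ 16.504)
Pow(C, -1) = Pow(Rational(4225, 256), -1) = Rational(256, 4225)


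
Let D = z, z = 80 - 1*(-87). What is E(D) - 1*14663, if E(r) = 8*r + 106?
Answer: -13221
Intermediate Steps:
z = 167 (z = 80 + 87 = 167)
D = 167
E(r) = 106 + 8*r
E(D) - 1*14663 = (106 + 8*167) - 1*14663 = (106 + 1336) - 14663 = 1442 - 14663 = -13221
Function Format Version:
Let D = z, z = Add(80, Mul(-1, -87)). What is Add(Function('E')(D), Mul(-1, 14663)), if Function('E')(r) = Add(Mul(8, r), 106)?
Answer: -13221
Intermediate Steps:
z = 167 (z = Add(80, 87) = 167)
D = 167
Function('E')(r) = Add(106, Mul(8, r))
Add(Function('E')(D), Mul(-1, 14663)) = Add(Add(106, Mul(8, 167)), Mul(-1, 14663)) = Add(Add(106, 1336), -14663) = Add(1442, -14663) = -13221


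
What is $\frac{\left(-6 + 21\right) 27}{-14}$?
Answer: $- \frac{405}{14} \approx -28.929$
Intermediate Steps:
$\frac{\left(-6 + 21\right) 27}{-14} = 15 \cdot 27 \left(- \frac{1}{14}\right) = 405 \left(- \frac{1}{14}\right) = - \frac{405}{14}$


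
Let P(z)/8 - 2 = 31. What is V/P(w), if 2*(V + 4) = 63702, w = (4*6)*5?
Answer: 31847/264 ≈ 120.63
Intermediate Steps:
w = 120 (w = 24*5 = 120)
P(z) = 264 (P(z) = 16 + 8*31 = 16 + 248 = 264)
V = 31847 (V = -4 + (1/2)*63702 = -4 + 31851 = 31847)
V/P(w) = 31847/264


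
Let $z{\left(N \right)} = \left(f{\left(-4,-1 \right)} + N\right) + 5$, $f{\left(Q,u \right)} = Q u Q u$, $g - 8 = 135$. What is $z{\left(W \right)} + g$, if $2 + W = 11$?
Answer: $173$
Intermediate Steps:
$W = 9$ ($W = -2 + 11 = 9$)
$g = 143$ ($g = 8 + 135 = 143$)
$f{\left(Q,u \right)} = Q^{2} u^{2}$
$z{\left(N \right)} = 21 + N$ ($z{\left(N \right)} = \left(\left(-4\right)^{2} \left(-1\right)^{2} + N\right) + 5 = \left(16 \cdot 1 + N\right) + 5 = \left(16 + N\right) + 5 = 21 + N$)
$z{\left(W \right)} + g = \left(21 + 9\right) + 143 = 30 + 143 = 173$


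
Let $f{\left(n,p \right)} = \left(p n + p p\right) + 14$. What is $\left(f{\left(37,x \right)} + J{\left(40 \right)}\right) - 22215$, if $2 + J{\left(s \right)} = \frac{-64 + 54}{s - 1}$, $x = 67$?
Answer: $- \frac{594175}{39} \approx -15235.0$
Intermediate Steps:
$J{\left(s \right)} = -2 - \frac{10}{-1 + s}$ ($J{\left(s \right)} = -2 + \frac{-64 + 54}{s - 1} = -2 - \frac{10}{-1 + s}$)
$f{\left(n,p \right)} = 14 + p^{2} + n p$ ($f{\left(n,p \right)} = \left(n p + p^{2}\right) + 14 = \left(p^{2} + n p\right) + 14 = 14 + p^{2} + n p$)
$\left(f{\left(37,x \right)} + J{\left(40 \right)}\right) - 22215 = \left(\left(14 + 67^{2} + 37 \cdot 67\right) + \frac{2 \left(-4 - 40\right)}{-1 + 40}\right) - 22215 = \left(\left(14 + 4489 + 2479\right) + \frac{2 \left(-4 - 40\right)}{39}\right) - 22215 = \left(6982 + 2 \cdot \frac{1}{39} \left(-44\right)\right) - 22215 = \left(6982 - \frac{88}{39}\right) - 22215 = \frac{272210}{39} - 22215 = - \frac{594175}{39}$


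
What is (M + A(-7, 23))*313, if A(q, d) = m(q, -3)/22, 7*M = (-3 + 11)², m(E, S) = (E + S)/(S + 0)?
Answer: 672011/231 ≈ 2909.1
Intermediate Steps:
m(E, S) = (E + S)/S
M = 64/7 (M = (-3 + 11)²/7 = (⅐)*8² = (⅐)*64 = 64/7 ≈ 9.1429)
A(q, d) = 1/22 - q/66 (A(q, d) = ((q - 3)/(-3))/22 = -(-3 + q)/3*(1/22) = (1 - q/3)*(1/22) = 1/22 - q/66)
(M + A(-7, 23))*313 = (64/7 + (1/22 - 1/66*(-7)))*313 = (64/7 + (1/22 + 7/66))*313 = (64/7 + 5/33)*313 = (2147/231)*313 = 672011/231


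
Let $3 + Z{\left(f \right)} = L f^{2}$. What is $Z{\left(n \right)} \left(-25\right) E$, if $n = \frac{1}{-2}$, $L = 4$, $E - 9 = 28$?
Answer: $1850$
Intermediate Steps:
$E = 37$ ($E = 9 + 28 = 37$)
$n = - \frac{1}{2} \approx -0.5$
$Z{\left(f \right)} = -3 + 4 f^{2}$
$Z{\left(n \right)} \left(-25\right) E = \left(-3 + 4 \left(- \frac{1}{2}\right)^{2}\right) \left(-25\right) 37 = \left(-3 + 4 \cdot \frac{1}{4}\right) \left(-25\right) 37 = \left(-3 + 1\right) \left(-25\right) 37 = \left(-2\right) \left(-25\right) 37 = 50 \cdot 37 = 1850$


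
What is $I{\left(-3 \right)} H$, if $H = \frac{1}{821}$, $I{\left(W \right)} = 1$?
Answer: $\frac{1}{821} \approx 0.001218$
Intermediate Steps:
$H = \frac{1}{821} \approx 0.001218$
$I{\left(-3 \right)} H = 1 \cdot \frac{1}{821} = \frac{1}{821}$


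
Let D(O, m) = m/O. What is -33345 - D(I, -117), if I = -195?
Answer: -166728/5 ≈ -33346.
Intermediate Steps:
-33345 - D(I, -117) = -33345 - (-117)/(-195) = -33345 - (-117)*(-1)/195 = -33345 - 1*⅗ = -33345 - ⅗ = -166728/5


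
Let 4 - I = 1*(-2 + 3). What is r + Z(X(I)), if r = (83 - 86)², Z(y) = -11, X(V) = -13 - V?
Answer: -2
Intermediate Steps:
I = 3 (I = 4 - (-2 + 3) = 4 - 1 = 3)
r = 9 (r = (-3)² = 9)
r + Z(X(I)) = 9 - 11 = -2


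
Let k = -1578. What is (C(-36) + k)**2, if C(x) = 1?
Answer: 2486929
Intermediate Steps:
(C(-36) + k)**2 = (1 - 1578)**2 = (-1577)**2 = 2486929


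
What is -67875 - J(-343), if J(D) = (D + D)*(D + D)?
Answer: -538471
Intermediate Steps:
J(D) = 4*D² (J(D) = (2*D)*(2*D) = 4*D²)
-67875 - J(-343) = -67875 - 4*(-343)² = -67875 - 4*117649 = -67875 - 1*470596 = -67875 - 470596 = -538471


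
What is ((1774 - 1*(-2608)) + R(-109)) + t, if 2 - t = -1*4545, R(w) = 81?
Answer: 9010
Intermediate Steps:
t = 4547 (t = 2 - (-1)*4545 = 2 - 1*(-4545) = 2 + 4545 = 4547)
((1774 - 1*(-2608)) + R(-109)) + t = ((1774 - 1*(-2608)) + 81) + 4547 = ((1774 + 2608) + 81) + 4547 = (4382 + 81) + 4547 = 4463 + 4547 = 9010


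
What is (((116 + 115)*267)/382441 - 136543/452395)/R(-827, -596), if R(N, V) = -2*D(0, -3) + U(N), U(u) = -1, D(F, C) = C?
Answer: -24317275048/865071980975 ≈ -0.028110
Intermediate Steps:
R(N, V) = 5 (R(N, V) = -2*(-3) - 1 = 6 - 1 = 5)
(((116 + 115)*267)/382441 - 136543/452395)/R(-827, -596) = (((116 + 115)*267)/382441 - 136543/452395)/5 = ((231*267)*(1/382441) - 136543*1/452395)*(1/5) = (61677*(1/382441) - 136543/452395)*(1/5) = (61677/382441 - 136543/452395)*(1/5) = -24317275048/173014396195*1/5 = -24317275048/865071980975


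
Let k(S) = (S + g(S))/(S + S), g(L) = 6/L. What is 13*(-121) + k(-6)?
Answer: -18869/12 ≈ -1572.4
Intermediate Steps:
k(S) = (S + 6/S)/(2*S) (k(S) = (S + 6/S)/(S + S) = (S + 6/S)/((2*S)) = (S + 6/S)*(1/(2*S)) = (S + 6/S)/(2*S))
13*(-121) + k(-6) = 13*(-121) + (1/2 + 3/(-6)**2) = -1573 + (1/2 + 3*(1/36)) = -1573 + (1/2 + 1/12) = -1573 + 7/12 = -18869/12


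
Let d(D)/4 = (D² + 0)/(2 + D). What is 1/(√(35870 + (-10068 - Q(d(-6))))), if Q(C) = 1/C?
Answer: 6*√928873/928873 ≈ 0.0062255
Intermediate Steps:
d(D) = 4*D²/(2 + D) (d(D) = 4*((D² + 0)/(2 + D)) = 4*(D²/(2 + D)) = 4*D²/(2 + D))
1/(√(35870 + (-10068 - Q(d(-6))))) = 1/(√(35870 + (-10068 - 1/(4*(-6)²/(2 - 6))))) = 1/(√(35870 + (-10068 - 1/(4*36/(-4))))) = 1/(√(35870 + (-10068 - 1/(4*36*(-¼))))) = 1/(√(35870 + (-10068 - 1/(-36)))) = 1/(√(35870 + (-10068 - 1*(-1/36)))) = 1/(√(35870 + (-10068 + 1/36))) = 1/(√(35870 - 362447/36)) = 1/(√(928873/36)) = 1/(√928873/6) = 6*√928873/928873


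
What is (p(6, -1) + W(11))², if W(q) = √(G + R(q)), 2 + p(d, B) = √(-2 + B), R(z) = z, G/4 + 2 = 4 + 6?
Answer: (-2 + √43 + I*√3)² ≈ 17.77 + 15.787*I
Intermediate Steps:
G = 32 (G = -8 + 4*(4 + 6) = -8 + 4*10 = -8 + 40 = 32)
p(d, B) = -2 + √(-2 + B)
W(q) = √(32 + q)
(p(6, -1) + W(11))² = ((-2 + √(-2 - 1)) + √(32 + 11))² = ((-2 + √(-3)) + √43)² = ((-2 + I*√3) + √43)² = (-2 + √43 + I*√3)²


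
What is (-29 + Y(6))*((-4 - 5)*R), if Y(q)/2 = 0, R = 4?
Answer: 1044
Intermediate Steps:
Y(q) = 0 (Y(q) = 2*0 = 0)
(-29 + Y(6))*((-4 - 5)*R) = (-29 + 0)*((-4 - 5)*4) = -(-261)*4 = -29*(-36) = 1044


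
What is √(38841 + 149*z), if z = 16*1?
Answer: 5*√1649 ≈ 203.04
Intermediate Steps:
z = 16
√(38841 + 149*z) = √(38841 + 149*16) = √(38841 + 2384) = √41225 = 5*√1649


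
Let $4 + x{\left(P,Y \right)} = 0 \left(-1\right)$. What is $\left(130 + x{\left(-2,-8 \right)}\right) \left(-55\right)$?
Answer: $-6930$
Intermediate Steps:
$x{\left(P,Y \right)} = -4$ ($x{\left(P,Y \right)} = -4 + 0 \left(-1\right) = -4 + 0 = -4$)
$\left(130 + x{\left(-2,-8 \right)}\right) \left(-55\right) = \left(130 - 4\right) \left(-55\right) = 126 \left(-55\right) = -6930$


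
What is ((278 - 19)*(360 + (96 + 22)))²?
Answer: 15326935204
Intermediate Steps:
((278 - 19)*(360 + (96 + 22)))² = (259*(360 + 118))² = (259*478)² = 123802² = 15326935204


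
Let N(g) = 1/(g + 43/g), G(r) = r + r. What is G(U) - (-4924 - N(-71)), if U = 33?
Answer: 25369089/5084 ≈ 4990.0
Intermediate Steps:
G(r) = 2*r
G(U) - (-4924 - N(-71)) = 2*33 - (-4924 - (-71)/(43 + (-71)²)) = 66 - (-4924 - (-71)/(43 + 5041)) = 66 - (-4924 - (-71)/5084) = 66 - (-4924 - 1*(-71/5084)) = 66 - (-4924 + 71/5084) = 66 - 1*(-25033545/5084) = 66 + 25033545/5084 = 25369089/5084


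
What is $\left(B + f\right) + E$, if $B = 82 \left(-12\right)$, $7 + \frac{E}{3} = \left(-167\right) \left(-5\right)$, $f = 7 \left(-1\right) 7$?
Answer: $1451$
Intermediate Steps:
$f = -49$ ($f = \left(-7\right) 7 = -49$)
$E = 2484$ ($E = -21 + 3 \left(\left(-167\right) \left(-5\right)\right) = -21 + 3 \cdot 835 = -21 + 2505 = 2484$)
$B = -984$
$\left(B + f\right) + E = \left(-984 - 49\right) + 2484 = -1033 + 2484 = 1451$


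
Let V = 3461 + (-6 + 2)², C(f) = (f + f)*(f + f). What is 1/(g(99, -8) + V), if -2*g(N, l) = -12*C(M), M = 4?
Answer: 1/3861 ≈ 0.00025900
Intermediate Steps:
C(f) = 4*f² (C(f) = (2*f)*(2*f) = 4*f²)
g(N, l) = 384 (g(N, l) = -(-6)*4*4² = -(-6)*4*16 = -(-6)*64 = -½*(-768) = 384)
V = 3477 (V = 3461 + (-4)² = 3461 + 16 = 3477)
1/(g(99, -8) + V) = 1/(384 + 3477) = 1/3861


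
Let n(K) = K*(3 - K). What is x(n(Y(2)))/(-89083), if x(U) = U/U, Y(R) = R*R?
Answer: -1/89083 ≈ -1.1225e-5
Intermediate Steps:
Y(R) = R²
x(U) = 1
x(n(Y(2)))/(-89083) = 1/(-89083) = 1*(-1/89083) = -1/89083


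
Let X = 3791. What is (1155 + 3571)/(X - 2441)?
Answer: 2363/675 ≈ 3.5007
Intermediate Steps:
(1155 + 3571)/(X - 2441) = (1155 + 3571)/(3791 - 2441) = 4726/1350 = 4726*(1/1350) = 2363/675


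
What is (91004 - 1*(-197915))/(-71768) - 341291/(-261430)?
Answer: -25519160841/9381154120 ≈ -2.7203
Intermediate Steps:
(91004 - 1*(-197915))/(-71768) - 341291/(-261430) = (91004 + 197915)*(-1/71768) - 341291*(-1/261430) = 288919*(-1/71768) + 341291/261430 = -288919/71768 + 341291/261430 = -25519160841/9381154120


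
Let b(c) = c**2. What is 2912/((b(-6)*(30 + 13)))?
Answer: 728/387 ≈ 1.8811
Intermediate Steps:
2912/((b(-6)*(30 + 13))) = 2912/(((-6)**2*(30 + 13))) = 2912/((36*43)) = 2912/1548 = 2912*(1/1548) = 728/387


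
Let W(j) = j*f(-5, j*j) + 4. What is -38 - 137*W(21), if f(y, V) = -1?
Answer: 2291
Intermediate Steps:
W(j) = 4 - j (W(j) = j*(-1) + 4 = -j + 4 = 4 - j)
-38 - 137*W(21) = -38 - 137*(4 - 1*21) = -38 - 137*(4 - 21) = -38 - 137*(-17) = -38 + 2329 = 2291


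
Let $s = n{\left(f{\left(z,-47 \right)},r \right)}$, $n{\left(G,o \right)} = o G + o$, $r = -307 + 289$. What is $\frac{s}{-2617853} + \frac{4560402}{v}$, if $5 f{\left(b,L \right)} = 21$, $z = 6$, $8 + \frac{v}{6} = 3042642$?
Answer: $\frac{1421448904781}{5689406103430} \approx 0.24984$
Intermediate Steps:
$v = 18255804$ ($v = -48 + 6 \cdot 3042642 = -48 + 18255852 = 18255804$)
$f{\left(b,L \right)} = \frac{21}{5}$ ($f{\left(b,L \right)} = \frac{1}{5} \cdot 21 = \frac{21}{5}$)
$r = -18$
$n{\left(G,o \right)} = o + G o$ ($n{\left(G,o \right)} = G o + o = o + G o$)
$s = - \frac{468}{5}$ ($s = - 18 \left(1 + \frac{21}{5}\right) = \left(-18\right) \frac{26}{5} = - \frac{468}{5} \approx -93.6$)
$\frac{s}{-2617853} + \frac{4560402}{v} = - \frac{468}{5 \left(-2617853\right)} + \frac{4560402}{18255804} = \left(- \frac{468}{5}\right) \left(- \frac{1}{2617853}\right) + 4560402 \cdot \frac{1}{18255804} = \frac{468}{13089265} + \frac{108581}{434662} = \frac{1421448904781}{5689406103430}$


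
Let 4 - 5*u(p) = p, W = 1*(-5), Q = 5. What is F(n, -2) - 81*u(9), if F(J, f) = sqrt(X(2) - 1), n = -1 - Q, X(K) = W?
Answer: 81 + I*sqrt(6) ≈ 81.0 + 2.4495*I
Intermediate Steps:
W = -5
X(K) = -5
n = -6 (n = -1 - 1*5 = -1 - 5 = -6)
F(J, f) = I*sqrt(6) (F(J, f) = sqrt(-5 - 1) = sqrt(-6) = I*sqrt(6))
u(p) = 4/5 - p/5
F(n, -2) - 81*u(9) = I*sqrt(6) - 81*(4/5 - 1/5*9) = I*sqrt(6) - 81*(4/5 - 9/5) = I*sqrt(6) - 81*(-1) = I*sqrt(6) + 81 = 81 + I*sqrt(6)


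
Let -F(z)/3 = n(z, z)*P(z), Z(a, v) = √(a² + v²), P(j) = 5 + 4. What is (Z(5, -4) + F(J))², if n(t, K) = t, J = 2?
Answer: (54 - √41)² ≈ 2265.5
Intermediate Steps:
P(j) = 9
F(z) = -27*z (F(z) = -3*z*9 = -27*z)
(Z(5, -4) + F(J))² = (√(5² + (-4)²) - 27*2)² = (√(25 + 16) - 54)² = (√41 - 54)² = (-54 + √41)²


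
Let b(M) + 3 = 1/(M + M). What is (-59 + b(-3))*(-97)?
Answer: 36181/6 ≈ 6030.2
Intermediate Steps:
b(M) = -3 + 1/(2*M) (b(M) = -3 + 1/(M + M) = -3 + 1/(2*M))
(-59 + b(-3))*(-97) = (-59 + (-3 + (1/2)/(-3)))*(-97) = (-59 + (-3 + (1/2)*(-1/3)))*(-97) = (-59 + (-3 - 1/6))*(-97) = (-59 - 19/6)*(-97) = -373/6*(-97) = 36181/6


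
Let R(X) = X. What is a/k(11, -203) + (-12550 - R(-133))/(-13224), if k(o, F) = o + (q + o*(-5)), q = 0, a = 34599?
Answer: -38082569/48488 ≈ -785.40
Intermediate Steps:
k(o, F) = -4*o (k(o, F) = o + (0 + o*(-5)) = o + (0 - 5*o) = o - 5*o = -4*o)
a/k(11, -203) + (-12550 - R(-133))/(-13224) = 34599/((-4*11)) + (-12550 - 1*(-133))/(-13224) = 34599/(-44) + (-12550 + 133)*(-1/13224) = 34599*(-1/44) - 12417*(-1/13224) = -34599/44 + 4139/4408 = -38082569/48488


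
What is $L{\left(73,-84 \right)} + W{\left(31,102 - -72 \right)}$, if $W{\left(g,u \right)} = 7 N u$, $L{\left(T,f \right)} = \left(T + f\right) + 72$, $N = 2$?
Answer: $2497$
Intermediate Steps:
$L{\left(T,f \right)} = 72 + T + f$
$W{\left(g,u \right)} = 14 u$ ($W{\left(g,u \right)} = 7 \cdot 2 u = 14 u$)
$L{\left(73,-84 \right)} + W{\left(31,102 - -72 \right)} = \left(72 + 73 - 84\right) + 14 \left(102 - -72\right) = 61 + 14 \left(102 + 72\right) = 61 + 14 \cdot 174 = 61 + 2436 = 2497$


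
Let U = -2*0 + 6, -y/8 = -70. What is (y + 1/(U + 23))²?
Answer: 263770081/841 ≈ 3.1364e+5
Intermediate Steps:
y = 560 (y = -8*(-70) = 560)
U = 6 (U = 0 + 6 = 6)
(y + 1/(U + 23))² = (560 + 1/(6 + 23))² = (560 + 1/29)² = (16241/29)² = 263770081/841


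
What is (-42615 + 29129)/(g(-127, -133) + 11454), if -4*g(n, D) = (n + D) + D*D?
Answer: -53944/28387 ≈ -1.9003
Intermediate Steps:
g(n, D) = -D/4 - n/4 - D²/4 (g(n, D) = -((n + D) + D*D)/4 = -((D + n) + D²)/4 = -(D + n + D²)/4 = -D/4 - n/4 - D²/4)
(-42615 + 29129)/(g(-127, -133) + 11454) = (-42615 + 29129)/((-¼*(-133) - ¼*(-127) - ¼*(-133)²) + 11454) = -13486/((133/4 + 127/4 - ¼*17689) + 11454) = -13486/((133/4 + 127/4 - 17689/4) + 11454) = -13486/(-17429/4 + 11454) = -13486/28387/4 = -13486*4/28387 = -53944/28387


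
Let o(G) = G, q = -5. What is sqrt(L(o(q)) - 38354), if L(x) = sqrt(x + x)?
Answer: sqrt(-38354 + I*sqrt(10)) ≈ 0.0081 + 195.84*I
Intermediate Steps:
L(x) = sqrt(2)*sqrt(x) (L(x) = sqrt(2*x) = sqrt(2)*sqrt(x))
sqrt(L(o(q)) - 38354) = sqrt(sqrt(2)*sqrt(-5) - 38354) = sqrt(sqrt(2)*(I*sqrt(5)) - 38354) = sqrt(I*sqrt(10) - 38354) = sqrt(-38354 + I*sqrt(10))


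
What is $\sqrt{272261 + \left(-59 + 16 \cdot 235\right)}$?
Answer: $\sqrt{275962} \approx 525.32$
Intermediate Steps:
$\sqrt{272261 + \left(-59 + 16 \cdot 235\right)} = \sqrt{272261 + \left(-59 + 3760\right)} = \sqrt{272261 + 3701} = \sqrt{275962}$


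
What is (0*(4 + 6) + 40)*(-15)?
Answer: -600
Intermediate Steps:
(0*(4 + 6) + 40)*(-15) = (0*10 + 40)*(-15) = (0 + 40)*(-15) = 40*(-15) = -600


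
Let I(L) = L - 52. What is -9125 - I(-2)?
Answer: -9071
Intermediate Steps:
I(L) = -52 + L
-9125 - I(-2) = -9125 - (-52 - 2) = -9125 - 1*(-54) = -9125 + 54 = -9071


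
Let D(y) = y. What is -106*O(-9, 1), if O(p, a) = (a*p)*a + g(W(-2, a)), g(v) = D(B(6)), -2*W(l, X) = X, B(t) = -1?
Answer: 1060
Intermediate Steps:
W(l, X) = -X/2
g(v) = -1
O(p, a) = -1 + p*a² (O(p, a) = (a*p)*a - 1 = p*a² - 1 = -1 + p*a²)
-106*O(-9, 1) = -106*(-1 - 9*1²) = -106*(-1 - 9*1) = -106*(-1 - 9) = -106*(-10) = 1060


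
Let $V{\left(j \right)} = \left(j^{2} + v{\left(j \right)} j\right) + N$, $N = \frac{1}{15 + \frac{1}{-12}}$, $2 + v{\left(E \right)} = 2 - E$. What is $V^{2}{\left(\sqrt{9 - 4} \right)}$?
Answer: $\frac{144}{32041} \approx 0.0044942$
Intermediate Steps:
$v{\left(E \right)} = - E$ ($v{\left(E \right)} = -2 - \left(-2 + E\right) = - E$)
$N = \frac{12}{179}$ ($N = \frac{1}{15 - \frac{1}{12}} = \frac{1}{\frac{179}{12}} = \frac{12}{179} \approx 0.067039$)
$V{\left(j \right)} = \frac{12}{179}$ ($V{\left(j \right)} = \left(j^{2} + - j j\right) + \frac{12}{179} = \left(j^{2} - j^{2}\right) + \frac{12}{179} = 0 + \frac{12}{179} = \frac{12}{179}$)
$V^{2}{\left(\sqrt{9 - 4} \right)} = \left(\frac{12}{179}\right)^{2} = \frac{144}{32041}$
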